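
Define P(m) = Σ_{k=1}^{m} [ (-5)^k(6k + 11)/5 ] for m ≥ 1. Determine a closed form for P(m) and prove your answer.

P(m) = (-5)^m(m + 2) - 2

We claim P(m) = (-5)^m(m + 2) - 2 for all m ≥ 1.
Base step (m = 1): P(1) = -17, and the closed form gives -17. They agree.
Inductive step: suppose the statement holds for some k ≥ 1, so P(k) = (-5)^k(k + 2) - 2.
Then P(k+1) = P(k) + ((-5)^k(-6k - 17)) = ((-5)^k(k + 2) - 2) + ((-5)^k(-6k - 17)).
Simplifying, P(k+1) = -5(-5)^k·k - 15(-5)^k - 2 = (-5)^(k+1)((k+1) + 2) - 2,
which is the closed form with m = k+1.
By the principle of mathematical induction, the result holds for all m ≥ 1.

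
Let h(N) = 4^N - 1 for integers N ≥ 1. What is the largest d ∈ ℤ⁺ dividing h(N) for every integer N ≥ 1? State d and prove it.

Computing the first values: h(1) = 3 and h(2) = 15; gcd(3, 15) = 3, so d ≤ 3.
We prove 3 | 4^N - 1 for all N ≥ 1 by induction on N.
When N = 1: h(1) = 3 = 3·(1), so 3 | h(1).
Inductive step: assume the claim holds for N = p, i.e. 3 | h(p). Then
4^{p+1} − 1^{p+1} = 4·4^p − 1·1^p = 4·(4^p − 1^p) + (3)·1^p. The first term is divisible by 3 by the inductive hypothesis, and the second term (3)·1^p is divisible by 3 since 3 | 3. Hence 3 | h(p+1).
Hence, by induction on N, the claim holds for every N ≥ 1.
Therefore the largest such d is 3.

d = 3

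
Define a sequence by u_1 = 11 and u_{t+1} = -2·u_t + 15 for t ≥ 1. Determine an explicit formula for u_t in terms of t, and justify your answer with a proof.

u_t = -3(-2)^t + 5

Computing the first terms: u_1 = 11, u_2 = -7, u_3 = 29. This suggests u_t = -3(-2)^t + 5.
When t = 1: the formula gives 11 = 11 = u_1.
Suppose the result is true for t = r, so u_r = -3(-2)^r + 5.
Then u_{r+1} = -2·u_r + 15 = -2·(-3(-2)^r + 5) + 15 = -3(-2)^(r + 1) + 5,
which is the claimed formula at t = r+1.
By induction, the statement is established for all t ≥ 1.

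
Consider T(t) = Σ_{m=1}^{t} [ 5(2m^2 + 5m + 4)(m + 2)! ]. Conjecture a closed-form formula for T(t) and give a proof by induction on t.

We claim T(t) = (10t + 5)(t + 3)! - 30 for all t ≥ 1.
When t = 1: T(1) = 330, and the closed form gives 330. They agree.
Suppose the result is true for t = m, so T(m) = (10m + 5)(m + 3)! - 30.
Then T(m+1) = T(m) + (5(2m^2 + 9m + 11)(m + 3)!) = ((10m + 5)(m + 3)! - 30) + (5(2m^2 + 9m + 11)(m + 3)!).
Simplifying, T(m+1) = (10(m+1) + 5)((m+1) + 3)! - 30,
which is the closed form with t = m+1.
By induction, the statement is established for all t ≥ 1.

T(t) = (10t + 5)(t + 3)! - 30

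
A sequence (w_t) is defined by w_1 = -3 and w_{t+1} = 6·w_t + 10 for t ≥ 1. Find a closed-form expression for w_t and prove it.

Computing the first terms: w_1 = -3, w_2 = -8, w_3 = -38. This suggests w_t = -6^(t - 1) - 2.
When t = 1: the formula gives -3 = -3 = w_1.
For the inductive step, assume it holds for an arbitrary m ≥ 1, so w_m = -6^(m - 1) - 2.
Then w_{m+1} = 6·w_m + 10 = 6·(-6^(m - 1) - 2) + 10 = -6^m - 2 = -6^((m+1) - 1) - 2,
which is the claimed formula at t = m+1.
By the principle of mathematical induction, the result holds for all t ≥ 1.

w_t = -6^(t - 1) - 2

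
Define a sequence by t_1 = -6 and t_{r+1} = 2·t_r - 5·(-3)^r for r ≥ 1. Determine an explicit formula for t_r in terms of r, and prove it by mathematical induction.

t_r = (-3)^r - 3·2^(r - 1)

Computing the first terms: t_1 = -6, t_2 = 3, t_3 = -39. This suggests t_r = (-3)^r - 3·2^(r - 1).
When r = 1: the formula gives -6 = -6 = t_1.
Suppose the result is true for r = k, so t_k = (-3)^k - 3·2^(k - 1).
Then t_{k+1} = 2·t_k - 5·(-3)^k = 2·((-3)^k - 3·2^(k - 1)) - 5·(-3)^k = (-3)^(k + 1) - 3·2^k = (-3)^(k+1) - 3·2^((k+1) - 1),
which is the claimed formula at r = k+1.
Hence, by induction on r, the claim holds for every r ≥ 1.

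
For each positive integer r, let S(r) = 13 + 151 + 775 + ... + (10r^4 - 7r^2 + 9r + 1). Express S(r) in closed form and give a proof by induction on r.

We claim S(r) = r(2r^4 + 5r^3 + r^2 + r + 4) for all r ≥ 1.
Base case (r = 1): S(1) = 13, and the closed form gives 13. They agree.
For the inductive step, assume it holds for an arbitrary j ≥ 1, so S(j) = j(2j^4 + 5j^3 + j^2 + j + 4).
Then S(j+1) = S(j) + (9j + 10(j + 1)^4 - 7(j + 1)^2 + 10) = (j(2j^4 + 5j^3 + j^2 + j + 4)) + (9j + 10(j + 1)^4 - 7(j + 1)^2 + 10).
Simplifying, S(j+1) = (j + 1)(2j^4 + 13j^3 + 28j^2 + 26j + 13) = (j+1)(2(j+1)^4 + 5(j+1)^3 + (j+1)^2 + (j+1) + 4),
which is the closed form with r = j+1.
This completes the induction.

S(r) = r(2r^4 + 5r^3 + r^2 + r + 4)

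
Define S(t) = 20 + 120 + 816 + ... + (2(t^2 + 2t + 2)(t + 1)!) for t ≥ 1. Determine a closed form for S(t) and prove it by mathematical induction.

S(t) = (2t + 2)(t + 2)! - 4

We claim S(t) = (2t + 2)(t + 2)! - 4 for all t ≥ 1.
Base case (t = 1): S(1) = 20, and the closed form gives 20. They agree.
Suppose the result is true for t = m, so S(m) = (2m + 2)(m + 2)! - 4.
Then S(m+1) = S(m) + (2(m^2 + 4m + 5)(m + 2)!) = ((2m + 2)(m + 2)! - 4) + (2(m^2 + 4m + 5)(m + 2)!).
Simplifying, S(m+1) = (2(m+1) + 2)((m+1) + 2)! - 4,
which is the closed form with t = m+1.
By the principle of mathematical induction, the result holds for all t ≥ 1.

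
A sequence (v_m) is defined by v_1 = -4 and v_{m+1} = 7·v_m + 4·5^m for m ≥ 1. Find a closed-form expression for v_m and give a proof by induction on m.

v_m = -2·5^m + 6·7^(m - 1)

Computing the first terms: v_1 = -4, v_2 = -8, v_3 = 44. This suggests v_m = -2·5^m + 6·7^(m - 1).
For the base case m = 1: the formula gives -4 = -4 = v_1.
Inductive step: assume the claim holds for m = k, so v_k = -2·5^k + 6·7^(k - 1).
Then v_{k+1} = 7·v_k + 4·5^k = 7·(-2·5^k + 6·7^(k - 1)) + 4·5^k = -2·5^(k + 1) + 6·7^k = -2·5^(k+1) + 6·7^((k+1) - 1),
which is the claimed formula at m = k+1.
This completes the induction.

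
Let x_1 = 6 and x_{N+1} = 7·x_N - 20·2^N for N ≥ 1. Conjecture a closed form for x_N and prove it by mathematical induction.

x_N = 2^(N + 2) - 2·7^(N - 1)

Computing the first terms: x_1 = 6, x_2 = 2, x_3 = -66. This suggests x_N = 2^(N + 2) - 2·7^(N - 1).
When N = 1: the formula gives 6 = 6 = x_1.
Suppose the result is true for N = m, so x_m = 2^(m + 2) - 2·7^(m - 1).
Then x_{m+1} = 7·x_m - 20·2^m = 7·(2^(m + 2) - 2·7^(m - 1)) - 20·2^m = 2^(m + 3) - 2·7^m = 2^((m+1) + 2) - 2·7^((m+1) - 1),
which is the claimed formula at N = m+1.
By the principle of mathematical induction, the result holds for all N ≥ 1.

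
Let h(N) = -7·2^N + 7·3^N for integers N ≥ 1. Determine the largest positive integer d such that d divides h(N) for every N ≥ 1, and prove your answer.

Computing the first values: h(1) = 7 and h(2) = 35; gcd(7, 35) = 7, so d ≤ 7.
We prove 7 | -7·2^N + 7·3^N for all N ≥ 1 by induction on N.
Base case (N = 1): h(1) = 7 = 7·(1), so 7 | h(1).
For the inductive step, assume it holds for an arbitrary j ≥ 1, i.e. 7 | h(j). Then
h(j+1) − 3·h(j) = (-7·2^(j+1) + 7·3^(j+1)) − 3·(-7·2^j + 7·3^j) = (-7)·2^j·(2 − 3) = (7)·2^j. Since 7 | h(j) by the inductive hypothesis, 7 | 3·h(j); and 7 | 7 since 7 = 7·1. Therefore 7 | h(j+1).
By the principle of mathematical induction, the result holds for all N ≥ 1.
Therefore the largest such d is 7.

d = 7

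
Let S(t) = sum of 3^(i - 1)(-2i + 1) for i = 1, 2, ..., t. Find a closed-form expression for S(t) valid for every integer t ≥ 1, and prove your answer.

We claim S(t) = 3^t(-t + 1) - 1 for all t ≥ 1.
Base case (t = 1): S(1) = -1, and the closed form gives -1. They agree.
Suppose the result is true for t = i, so S(i) = 3^i(-i + 1) - 1.
Then S(i+1) = S(i) + (3^i(-2i - 1)) = (3^i(-i + 1) - 1) + (3^i(-2i - 1)).
Simplifying, S(i+1) = -3·3^i·i - 1 = 3^(i+1)(-(i+1) + 1) - 1,
which is the closed form with t = i+1.
This completes the induction.

S(t) = 3^t(-t + 1) - 1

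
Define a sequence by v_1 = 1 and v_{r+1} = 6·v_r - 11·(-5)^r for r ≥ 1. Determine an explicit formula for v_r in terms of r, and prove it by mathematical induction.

v_r = (-5)^r + 6^r

Computing the first terms: v_1 = 1, v_2 = 61, v_3 = 91. This suggests v_r = (-5)^r + 6^r.
Base case (r = 1): the formula gives 1 = 1 = v_1.
Suppose the result is true for r = k, so v_k = (-5)^k + 6^k.
Then v_{k+1} = 6·v_k - 11·(-5)^k = 6·((-5)^k + 6^k) - 11·(-5)^k = (-5)^(k + 1) + 6^(k + 1),
which is the claimed formula at r = k+1.
By the principle of mathematical induction, the result holds for all r ≥ 1.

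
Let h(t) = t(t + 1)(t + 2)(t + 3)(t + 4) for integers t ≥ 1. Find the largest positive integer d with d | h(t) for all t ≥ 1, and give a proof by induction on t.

d = 120

Computing the first values: h(1) = 120 and h(2) = 720; gcd(120, 720) = 120, so d ≤ 120.
We prove 120 | t(t + 1)(t + 2)(t + 3)(t + 4) for all t ≥ 1 by induction on t.
When t = 1: h(1) = 120 = 120·(1), so 120 | h(1).
For the inductive step, assume it holds for an arbitrary j ≥ 1, i.e. 120 | h(j). Then
h(j+1) − h(j) = (j+1)·(j+2)·(j+3)·(j+4)·(j+5) − j·(j+1)·(j+2)·(j+3)·(j+4) = (j+1)·(j+2)·(j+3)·(j+4)·[(j+5) − j] = 5·(j+1)·(j+2)·(j+3)·(j+4). The product of 4 consecutive integers is divisible by (4)! = 24, so h(j+1) − h(j) is divisible by 5·24 = 120. By the inductive hypothesis 120 | h(j), hence 120 | h(j+1).
This completes the induction.
Therefore the largest such d is 120.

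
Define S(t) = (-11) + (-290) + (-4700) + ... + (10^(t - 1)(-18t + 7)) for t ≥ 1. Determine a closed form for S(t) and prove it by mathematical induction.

S(t) = 10^t(-2t + 1) - 1

We claim S(t) = 10^t(-2t + 1) - 1 for all t ≥ 1.
Base case (t = 1): S(1) = -11, and the closed form gives -11. They agree.
Inductive step: assume the claim holds for t = j, so S(j) = 10^j(-2j + 1) - 1.
Then S(j+1) = S(j) + (10^j(-18j - 11)) = (10^j(-2j + 1) - 1) + (10^j(-18j - 11)).
Simplifying, S(j+1) = -20·10^j·j - 10·10^j - 1 = 10^(j+1)(-2(j+1) + 1) - 1,
which is the closed form with t = j+1.
Hence, by induction on t, the claim holds for every t ≥ 1.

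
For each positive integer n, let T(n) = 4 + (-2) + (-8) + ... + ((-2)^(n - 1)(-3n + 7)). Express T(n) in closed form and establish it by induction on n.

We claim T(n) = (-2)^n(n - 2) + 2 for all n ≥ 1.
For the base case n = 1: T(1) = 4, and the closed form gives 4. They agree.
Suppose the result is true for n = m, so T(m) = (-2)^m(m - 2) + 2.
Then T(m+1) = T(m) + ((-2)^m(-3m + 4)) = ((-2)^m(m - 2) + 2) + ((-2)^m(-3m + 4)).
Simplifying, T(m+1) = -2(-2)^m·m + 2(-2)^m + 2 = (-2)^(m+1)((m+1) - 2) + 2,
which is the closed form with n = m+1.
Hence, by induction on n, the claim holds for every n ≥ 1.

T(n) = (-2)^n(n - 2) + 2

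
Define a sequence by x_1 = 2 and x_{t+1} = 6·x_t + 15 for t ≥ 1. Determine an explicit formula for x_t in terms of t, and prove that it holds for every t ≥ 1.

x_t = 5·6^(t - 1) - 3

Computing the first terms: x_1 = 2, x_2 = 27, x_3 = 177. This suggests x_t = 5·6^(t - 1) - 3.
Base case (t = 1): the formula gives 2 = 2 = x_1.
Inductive step: assume the claim holds for t = i, so x_i = 5·6^(i - 1) - 3.
Then x_{i+1} = 6·x_i + 15 = 6·(5·6^(i - 1) - 3) + 15 = 5·6^i - 3 = 5·6^((i+1) - 1) - 3,
which is the claimed formula at t = i+1.
Hence, by induction on t, the claim holds for every t ≥ 1.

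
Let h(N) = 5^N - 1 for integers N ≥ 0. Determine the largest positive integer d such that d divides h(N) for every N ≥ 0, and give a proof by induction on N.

Computing the first values: h(0) = 0 and h(1) = 4; gcd(0, 4) = 4, so d ≤ 4.
We prove 4 | 5^N - 1 for all N ≥ 0 by induction on N.
When N = 0: h(0) = 0 = 4·(0), so 4 | h(0).
Inductive step: assume the claim holds for N = j, i.e. 4 | h(j). Then
h(j+1) = 5^(j+1) - 1 = 5·(5^j - 1) + 4 = 5·h(j) + 4. The first term is divisible by 4 by the inductive hypothesis, and 4 is divisible by 4. Hence 4 | h(j+1).
By induction, the statement is established for all N ≥ 0.
Therefore the largest such d is 4.

d = 4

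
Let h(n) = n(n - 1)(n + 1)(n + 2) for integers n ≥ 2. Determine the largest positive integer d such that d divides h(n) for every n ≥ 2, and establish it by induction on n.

Computing the first values: h(2) = 24 and h(3) = 120; gcd(24, 120) = 24, so d ≤ 24.
We prove 24 | n(n - 1)(n + 1)(n + 2) for all n ≥ 2 by induction on n.
Base step (n = 2): h(2) = 24 = 24·(1), so 24 | h(2).
Suppose the result is true for n = m, i.e. 24 | h(m). Then
h(m+1) − h(m) = m·(m+1)·(m+2)·(m+3) − (m-1)·m·(m+1)·(m+2) = m·(m+1)·(m+2)·[(m+3) − (m-1)] = 4·m·(m+1)·(m+2). The product of 3 consecutive integers is divisible by (3)! = 6, so h(m+1) − h(m) is divisible by 4·6 = 24. By the inductive hypothesis 24 | h(m), hence 24 | h(m+1).
This completes the induction.
Therefore the largest such d is 24.

d = 24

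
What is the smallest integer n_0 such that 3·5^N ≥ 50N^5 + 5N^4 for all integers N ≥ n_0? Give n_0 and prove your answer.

n_0 = 9

At N = 8: 1171875 < 1658880, so the inequality fails and n_0 ≥ 9. We prove 3·5^N ≥ 50N^5 + 5N^4 for all N ≥ 9.
Base step (N = 9): 3·5^N = 5859375 and 50N^5 + 5N^4 = 2985255, so 5859375 ≥ 2985255.
For the inductive step, assume it holds for an arbitrary i ≥ 9, so 3·5^i ≥ 50i^5 + 5i^4.
Then 3·5^(i + 1) = 5·(3·5^i) ≥ 5·(50i^5 + 5i^4).
Also, for i ≥ 9 we have 5·(50i^5 + 5i^4) ≥ 50(i+1)^5 + 5(i+1)^4, since 5·(50i^5 + 5i^4) − (50(i+1)^5 + 5(i+1)^4) = 200i^5 - 230i^4 - 520i^3 - 530i^2 - 270i - 55, which is nonnegative for all i ≥ 9.
Combining, 3·5^(i + 1) ≥ 50(i+1)^5 + 5(i+1)^4.
This completes the induction.
Hence the smallest such n_0 is 9.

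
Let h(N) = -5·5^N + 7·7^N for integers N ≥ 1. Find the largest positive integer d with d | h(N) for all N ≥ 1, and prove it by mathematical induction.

Computing the first values: h(1) = 24 and h(2) = 218; gcd(24, 218) = 2, so d ≤ 2.
We prove 2 | -5·5^N + 7·7^N for all N ≥ 1 by induction on N.
For the base case N = 1: h(1) = 24 = 2·(12), so 2 | h(1).
Inductive step: assume the claim holds for N = j, i.e. 2 | h(j). Then
h(j+1) − 7·h(j) = (-5·5^(j+1) + 7·7^(j+1)) − 7·(-5·5^j + 7·7^j) = (-5)·5^j·(5 − 7) = (10)·5^j. Since 2 | h(j) by the inductive hypothesis, 2 | 7·h(j); and 2 | 10 since 10 = 2·5. Therefore 2 | h(j+1).
This completes the induction.
Therefore the largest such d is 2.

d = 2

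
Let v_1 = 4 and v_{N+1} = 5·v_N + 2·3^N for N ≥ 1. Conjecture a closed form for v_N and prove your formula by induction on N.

v_N = -3^N + 7·5^(N - 1)

Computing the first terms: v_1 = 4, v_2 = 26, v_3 = 148. This suggests v_N = -3^N + 7·5^(N - 1).
For the base case N = 1: the formula gives 4 = 4 = v_1.
Inductive step: assume the claim holds for N = i, so v_i = -3^i + 7·5^(i - 1).
Then v_{i+1} = 5·v_i + 2·3^i = 5·(-3^i + 7·5^(i - 1)) + 2·3^i = -3^(i + 1) + 7·5^i = -3^(i+1) + 7·5^((i+1) - 1),
which is the claimed formula at N = i+1.
Hence, by induction on N, the claim holds for every N ≥ 1.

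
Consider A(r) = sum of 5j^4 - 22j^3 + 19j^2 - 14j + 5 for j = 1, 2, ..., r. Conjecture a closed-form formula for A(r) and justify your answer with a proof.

A(r) = r(r^4 - 3r^3 - 3r^2 - 3r + 1)

We claim A(r) = r(r^4 - 3r^3 - 3r^2 - 3r + 1) for all r ≥ 1.
Base case (r = 1): A(1) = -7, and the closed form gives -7. They agree.
Inductive step: suppose the statement holds for some j ≥ 1, so A(j) = j(j^4 - 3j^3 - 3j^2 - 3j + 1).
Then A(j+1) = A(j) + (5j^4 - 2j^3 - 17j^2 - 22j - 7) = (j(j^4 - 3j^3 - 3j^2 - 3j + 1)) + (5j^4 - 2j^3 - 17j^2 - 22j - 7).
Simplifying, A(j+1) = (j + 1)(j^4 + j^3 - 6j^2 - 14j - 7) = (j+1)((j+1)^4 - 3(j+1)^3 - 3(j+1)^2 - 3(j+1) + 1),
which is the closed form with r = j+1.
This completes the induction.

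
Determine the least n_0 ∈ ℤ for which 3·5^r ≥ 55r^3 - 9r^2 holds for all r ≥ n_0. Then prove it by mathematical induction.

n_0 = 5

At r = 4: 1875 < 3376, so the inequality fails and n_0 ≥ 5. We prove 3·5^r ≥ 55r^3 - 9r^2 for all r ≥ 5.
For the base case r = 5: 3·5^r = 9375 and 55r^3 - 9r^2 = 6650, so 9375 ≥ 6650.
For the inductive step, assume it holds for an arbitrary k ≥ 5, so 3·5^k ≥ 55k^3 - 9k^2.
Then 3·5^(k + 1) = 5·(3·5^k) ≥ 5·(55k^3 - 9k^2).
Also, for k ≥ 5 we have 5·(55k^3 - 9k^2) ≥ 55(k+1)^3 - 9(k+1)^2, since 5·(55k^3 - 9k^2) − (55(k+1)^3 - 9(k+1)^2) = 220k^3 - 201k^2 - 147k - 46, which is nonnegative for all k ≥ 5.
Combining, 3·5^(k + 1) ≥ 55(k+1)^3 - 9(k+1)^2.
By the principle of mathematical induction, the result holds for all r ≥ 5.
Hence the smallest such n_0 is 5.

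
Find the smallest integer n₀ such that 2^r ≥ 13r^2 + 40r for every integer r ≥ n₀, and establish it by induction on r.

At r = 10: 1024 < 1700, so the inequality fails and n₀ ≥ 11. We prove 2^r ≥ 13r^2 + 40r for all r ≥ 11.
Base step (r = 11): 2^r = 2048 and 13r^2 + 40r = 2013, so 2048 ≥ 2013.
For the inductive step, assume it holds for an arbitrary m ≥ 11, so 2^m ≥ 13m^2 + 40m.
Then 2^(m + 1) = 2·(2^m) ≥ 2·(13m^2 + 40m).
Also, for m ≥ 11 we have 2·(13m^2 + 40m) ≥ 13(m+1)^2 + 40(m+1), since 2·(13m^2 + 40m) − (13(m+1)^2 + 40(m+1)) = 13m^2 + 14m - 53, which is nonnegative for all m ≥ 11.
Combining, 2^(m + 1) ≥ 13(m+1)^2 + 40(m+1).
This completes the induction.
Hence the smallest such n₀ is 11.

n₀ = 11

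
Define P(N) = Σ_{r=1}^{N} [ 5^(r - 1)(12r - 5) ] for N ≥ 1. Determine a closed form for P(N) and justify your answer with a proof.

P(N) = 5^N(3N - 2) + 2

We claim P(N) = 5^N(3N - 2) + 2 for all N ≥ 1.
Base step (N = 1): P(1) = 7, and the closed form gives 7. They agree.
Inductive step: assume the claim holds for N = r, so P(r) = 5^r(3r - 2) + 2.
Then P(r+1) = P(r) + (5^r(12r + 7)) = (5^r(3r - 2) + 2) + (5^r(12r + 7)).
Simplifying, P(r+1) = 15·5^r·r + 5·5^r + 2 = 5^(r+1)(3(r+1) - 2) + 2,
which is the closed form with N = r+1.
By induction, the statement is established for all N ≥ 1.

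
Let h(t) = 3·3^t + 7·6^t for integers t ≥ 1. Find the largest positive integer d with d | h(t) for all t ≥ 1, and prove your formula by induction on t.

d = 3

Computing the first values: h(1) = 51 and h(2) = 279; gcd(51, 279) = 3, so d ≤ 3.
We prove 3 | 3·3^t + 7·6^t for all t ≥ 1 by induction on t.
Base case (t = 1): h(1) = 51 = 3·(17), so 3 | h(1).
Suppose the result is true for t = j, i.e. 3 | h(j). Then
h(j+1) − 6·h(j) = (3·3^(j+1) + 7·6^(j+1)) − 6·(3·3^j + 7·6^j) = (3)·3^j·(3 − 6) = (-9)·3^j. Since 3 | h(j) by the inductive hypothesis, 3 | 6·h(j); and 3 | -9 since -9 = 3·-3. Therefore 3 | h(j+1).
This completes the induction.
Therefore the largest such d is 3.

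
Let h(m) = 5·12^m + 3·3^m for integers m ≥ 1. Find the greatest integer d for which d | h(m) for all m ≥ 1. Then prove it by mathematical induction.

Computing the first values: h(1) = 69 and h(2) = 747; gcd(69, 747) = 3, so d ≤ 3.
We prove 3 | 5·12^m + 3·3^m for all m ≥ 1 by induction on m.
Base step (m = 1): h(1) = 69 = 3·(23), so 3 | h(1).
Inductive step: assume the claim holds for m = i, i.e. 3 | h(i). Then
h(i+1) − 12·h(i) = (5·12^(i+1) + 3·3^(i+1)) − 12·(5·12^i + 3·3^i) = (3)·3^i·(3 − 12) = (-27)·3^i. Since 3 | h(i) by the inductive hypothesis, 3 | 12·h(i); and 3 | -27 since -27 = 3·-9. Therefore 3 | h(i+1).
This completes the induction.
Therefore the largest such d is 3.

d = 3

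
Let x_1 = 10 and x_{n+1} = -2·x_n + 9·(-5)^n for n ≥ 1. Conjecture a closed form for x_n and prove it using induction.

x_n = -5(-2)^(n - 1) - 3(-5)^n

Computing the first terms: x_1 = 10, x_2 = -65, x_3 = 355. This suggests x_n = -5(-2)^(n - 1) - 3(-5)^n.
For the base case n = 1: the formula gives 10 = 10 = x_1.
Inductive step: suppose the statement holds for some m ≥ 1, so x_m = -5(-2)^(m - 1) - 3(-5)^m.
Then x_{m+1} = -2·x_m + 9·(-5)^m = -2·(-5(-2)^(m - 1) - 3(-5)^m) + 9·(-5)^m = -5(-2)^m - 3(-5)^(m + 1) = -5(-2)^((m+1) - 1) - 3(-5)^(m+1),
which is the claimed formula at n = m+1.
By induction, the statement is established for all n ≥ 1.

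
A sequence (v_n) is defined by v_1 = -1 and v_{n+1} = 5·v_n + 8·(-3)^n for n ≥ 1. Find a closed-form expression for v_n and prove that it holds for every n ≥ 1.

v_n = -(-3)^n - 4·5^(n - 1)

Computing the first terms: v_1 = -1, v_2 = -29, v_3 = -73. This suggests v_n = -(-3)^n - 4·5^(n - 1).
Base step (n = 1): the formula gives -1 = -1 = v_1.
Inductive step: suppose the statement holds for some k ≥ 1, so v_k = -(-3)^k - 4·5^(k - 1).
Then v_{k+1} = 5·v_k + 8·(-3)^k = 5·(-(-3)^k - 4·5^(k - 1)) + 8·(-3)^k = -(-3)^(k + 1) - 4·5^k = -(-3)^(k+1) - 4·5^((k+1) - 1),
which is the claimed formula at n = k+1.
By the principle of mathematical induction, the result holds for all n ≥ 1.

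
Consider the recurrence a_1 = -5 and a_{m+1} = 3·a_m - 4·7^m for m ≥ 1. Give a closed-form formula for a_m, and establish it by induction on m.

Computing the first terms: a_1 = -5, a_2 = -43, a_3 = -325. This suggests a_m = 2·3^(m - 1) - 7^m.
For the base case m = 1: the formula gives -5 = -5 = a_1.
For the inductive step, assume it holds for an arbitrary i ≥ 1, so a_i = 2·3^(i - 1) - 7^i.
Then a_{i+1} = 3·a_i - 4·7^i = 3·(2·3^(i - 1) - 7^i) - 4·7^i = 2·3^i - 7^(i + 1) = 2·3^((i+1) - 1) - 7^(i+1),
which is the claimed formula at m = i+1.
This completes the induction.

a_m = 2·3^(m - 1) - 7^m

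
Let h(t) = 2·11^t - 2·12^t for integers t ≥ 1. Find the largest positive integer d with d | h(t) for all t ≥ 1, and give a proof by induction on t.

Computing the first values: h(1) = -2 and h(2) = -46; gcd(-2, -46) = 2, so d ≤ 2.
We prove 2 | 2·11^t - 2·12^t for all t ≥ 1 by induction on t.
Base case (t = 1): h(1) = -2 = 2·(-1), so 2 | h(1).
Suppose the result is true for t = m, i.e. 2 | h(m). Then
h(m+1) − 12·h(m) = (2·11^(m+1) - 2·12^(m+1)) − 12·(2·11^m - 2·12^m) = (2)·11^m·(11 − 12) = (-2)·11^m. Since 2 | h(m) by the inductive hypothesis, 2 | 12·h(m); and 2 | -2 since -2 = 2·-1. Therefore 2 | h(m+1).
By the principle of mathematical induction, the result holds for all t ≥ 1.
Therefore the largest such d is 2.

d = 2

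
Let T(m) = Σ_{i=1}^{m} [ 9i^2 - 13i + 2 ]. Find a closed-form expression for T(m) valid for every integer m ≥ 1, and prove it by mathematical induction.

T(m) = m(3m^2 - 2m - 3)

We claim T(m) = m(3m^2 - 2m - 3) for all m ≥ 1.
Base step (m = 1): T(1) = -2, and the closed form gives -2. They agree.
Suppose the result is true for m = i, so T(i) = i(3i^2 - 2i - 3).
Then T(i+1) = T(i) + (9i^2 + 5i - 2) = (i(3i^2 - 2i - 3)) + (9i^2 + 5i - 2).
Simplifying, T(i+1) = (i + 1)(3i^2 + 4i - 2) = (i+1)(3(i+1)^2 - 2(i+1) - 3),
which is the closed form with m = i+1.
By the principle of mathematical induction, the result holds for all m ≥ 1.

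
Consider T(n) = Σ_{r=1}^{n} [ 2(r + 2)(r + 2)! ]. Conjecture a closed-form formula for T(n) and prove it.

T(n) = 2(n + 3)! - 12

We claim T(n) = 2(n + 3)! - 12 for all n ≥ 1.
Base case (n = 1): T(1) = 36, and the closed form gives 36. They agree.
Inductive step: assume the claim holds for n = r, so T(r) = 2(r + 3)! - 12.
Then T(r+1) = T(r) + (2(r + 3)(r + 3)!) = (2(r + 3)! - 12) + (2(r + 3)(r + 3)!).
Simplifying, T(r+1) = 2((r+1) + 3)! - 12,
which is the closed form with n = r+1.
Hence, by induction on n, the claim holds for every n ≥ 1.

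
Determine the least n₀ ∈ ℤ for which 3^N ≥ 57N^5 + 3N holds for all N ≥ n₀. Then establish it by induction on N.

n₀ = 17

At N = 16: 43046721 < 59768880, so the inequality fails and n₀ ≥ 17. We prove 3^N ≥ 57N^5 + 3N for all N ≥ 17.
Base step (N = 17): 3^N = 129140163 and 57N^5 + 3N = 80931900, so 129140163 ≥ 80931900.
Inductive step: assume the claim holds for N = j, so 3^j ≥ 57j^5 + 3j.
Then 3^(j + 1) = 3·(3^j) ≥ 3·(57j^5 + 3j).
Also, for j ≥ 17 we have 3·(57j^5 + 3j) ≥ 57(j+1)^5 + 3(j+1), since 3·(57j^5 + 3j) − (57(j+1)^5 + 3(j+1)) = 114j^5 - 285j^4 - 570j^3 - 570j^2 - 279j - 60, which is nonnegative for all j ≥ 17.
Combining, 3^(j + 1) ≥ 57(j+1)^5 + 3(j+1).
By the principle of mathematical induction, the result holds for all N ≥ 17.
Hence the smallest such n₀ is 17.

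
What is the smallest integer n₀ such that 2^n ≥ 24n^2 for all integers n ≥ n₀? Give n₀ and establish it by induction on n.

n₀ = 12

At n = 11: 2048 < 2904, so the inequality fails and n₀ ≥ 12. We prove 2^n ≥ 24n^2 for all n ≥ 12.
For the base case n = 12: 2^n = 4096 and 24n^2 = 3456, so 4096 ≥ 3456.
Inductive step: assume the claim holds for n = k, so 2^k ≥ 24k^2.
Then 2^(k + 1) = 2·(2^k) ≥ 2·(24k^2).
Also, for k ≥ 12 we have 2·(24k^2) ≥ 24(k+1)^2, since 2 ≥ (1 + 1/k)^2 for all k ≥ 12.
Combining, 2^(k + 1) ≥ 24(k+1)^2.
By induction, the statement is established for all n ≥ 12.
Hence the smallest such n₀ is 12.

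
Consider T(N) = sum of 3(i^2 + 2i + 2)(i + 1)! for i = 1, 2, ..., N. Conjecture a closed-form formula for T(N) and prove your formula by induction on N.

We claim T(N) = (3N + 3)(N + 2)! - 6 for all N ≥ 1.
Base case (N = 1): T(1) = 30, and the closed form gives 30. They agree.
For the inductive step, assume it holds for an arbitrary i ≥ 1, so T(i) = (3i + 3)(i + 2)! - 6.
Then T(i+1) = T(i) + (3(i^2 + 4i + 5)(i + 2)!) = ((3i + 3)(i + 2)! - 6) + (3(i^2 + 4i + 5)(i + 2)!).
Simplifying, T(i+1) = (3(i+1) + 3)((i+1) + 2)! - 6,
which is the closed form with N = i+1.
This completes the induction.

T(N) = (3N + 3)(N + 2)! - 6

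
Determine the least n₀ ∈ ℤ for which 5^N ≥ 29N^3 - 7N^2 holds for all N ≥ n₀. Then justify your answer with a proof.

At N = 5: 3125 < 3450, so the inequality fails and n₀ ≥ 6. We prove 5^N ≥ 29N^3 - 7N^2 for all N ≥ 6.
Base case (N = 6): 5^N = 15625 and 29N^3 - 7N^2 = 6012, so 15625 ≥ 6012.
Inductive step: assume the claim holds for N = r, so 5^r ≥ 29r^3 - 7r^2.
Then 5^(r + 1) = 5·(5^r) ≥ 5·(29r^3 - 7r^2).
Also, for r ≥ 6 we have 5·(29r^3 - 7r^2) ≥ 29(r+1)^3 - 7(r+1)^2, since 5·(29r^3 - 7r^2) − (29(r+1)^3 - 7(r+1)^2) = 116r^3 - 115r^2 - 73r - 22, which is nonnegative for all r ≥ 6.
Combining, 5^(r + 1) ≥ 29(r+1)^3 - 7(r+1)^2.
By the principle of mathematical induction, the result holds for all N ≥ 6.
Hence the smallest such n₀ is 6.

n₀ = 6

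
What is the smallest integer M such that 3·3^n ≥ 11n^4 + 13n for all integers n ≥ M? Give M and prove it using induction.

M = 10

At n = 9: 59049 < 72288, so the inequality fails and M ≥ 10. We prove 3·3^n ≥ 11n^4 + 13n for all n ≥ 10.
Base step (n = 10): 3·3^n = 177147 and 11n^4 + 13n = 110130, so 177147 ≥ 110130.
For the inductive step, assume it holds for an arbitrary p ≥ 10, so 3·3^p ≥ 11p^4 + 13p.
Then 3·3^(p + 1) = 3·(3·3^p) ≥ 3·(11p^4 + 13p).
Also, for p ≥ 10 we have 3·(11p^4 + 13p) ≥ 11(p+1)^4 + 13(p+1), since 3·(11p^4 + 13p) − (11(p+1)^4 + 13(p+1)) = 22p^4 - 44p^3 - 66p^2 - 18p - 24, which is nonnegative for all p ≥ 10.
Combining, 3·3^(p + 1) ≥ 11(p+1)^4 + 13(p+1).
This completes the induction.
Hence the smallest such M is 10.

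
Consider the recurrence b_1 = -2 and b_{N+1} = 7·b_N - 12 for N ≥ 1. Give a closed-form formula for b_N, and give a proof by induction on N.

b_N = -4·7^(N - 1) + 2

Computing the first terms: b_1 = -2, b_2 = -26, b_3 = -194. This suggests b_N = -4·7^(N - 1) + 2.
Base step (N = 1): the formula gives -2 = -2 = b_1.
Inductive step: suppose the statement holds for some j ≥ 1, so b_j = -4·7^(j - 1) + 2.
Then b_{j+1} = 7·b_j - 12 = 7·(-4·7^(j - 1) + 2) - 12 = -4·7^j + 2 = -4·7^((j+1) - 1) + 2,
which is the claimed formula at N = j+1.
By the principle of mathematical induction, the result holds for all N ≥ 1.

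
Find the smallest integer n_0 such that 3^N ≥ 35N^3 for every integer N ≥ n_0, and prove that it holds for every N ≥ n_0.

At N = 9: 19683 < 25515, so the inequality fails and n_0 ≥ 10. We prove 3^N ≥ 35N^3 for all N ≥ 10.
Base step (N = 10): 3^N = 59049 and 35N^3 = 35000, so 59049 ≥ 35000.
Inductive step: suppose the statement holds for some j ≥ 10, so 3^j ≥ 35j^3.
Then 3^(j + 1) = 3·(3^j) ≥ 3·(35j^3).
Also, for j ≥ 10 we have 3·(35j^3) ≥ 35(j+1)^3, since 3 ≥ (1 + 1/j)^3 for all j ≥ 10.
Combining, 3^(j + 1) ≥ 35(j+1)^3.
Hence, by induction on N, the claim holds for every N ≥ 10.
Hence the smallest such n_0 is 10.

n_0 = 10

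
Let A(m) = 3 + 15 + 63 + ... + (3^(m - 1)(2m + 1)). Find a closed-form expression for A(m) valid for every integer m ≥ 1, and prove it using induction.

A(m) = 3^m·m

We claim A(m) = 3^m·m for all m ≥ 1.
For the base case m = 1: A(1) = 3, and the closed form gives 3. They agree.
For the inductive step, assume it holds for an arbitrary r ≥ 1, so A(r) = 3^r·r.
Then A(r+1) = A(r) + (3^r(2r + 3)) = (3^r·r) + (3^r(2r + 3)).
Simplifying, A(r+1) = 3^(r + 1)(r + 1) = 3^(r+1)·(r+1),
which is the closed form with m = r+1.
Hence, by induction on m, the claim holds for every m ≥ 1.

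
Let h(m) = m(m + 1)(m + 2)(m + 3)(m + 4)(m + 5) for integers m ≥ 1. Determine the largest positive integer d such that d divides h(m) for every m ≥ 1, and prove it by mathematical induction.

d = 720

Computing the first values: h(1) = 720 and h(2) = 5040; gcd(720, 5040) = 720, so d ≤ 720.
We prove 720 | m(m + 1)(m + 2)(m + 3)(m + 4)(m + 5) for all m ≥ 1 by induction on m.
For the base case m = 1: h(1) = 720 = 720·(1), so 720 | h(1).
Suppose the result is true for m = r, i.e. 720 | h(r). Then
h(r+1) − h(r) = (r+1)·(r+2)·(r+3)·(r+4)·(r+5)·(r+6) − r·(r+1)·(r+2)·(r+3)·(r+4)·(r+5) = (r+1)·(r+2)·(r+3)·(r+4)·(r+5)·[(r+6) − r] = 6·(r+1)·(r+2)·(r+3)·(r+4)·(r+5). The product of 5 consecutive integers is divisible by (5)! = 120, so h(r+1) − h(r) is divisible by 6·120 = 720. By the inductive hypothesis 720 | h(r), hence 720 | h(r+1).
Hence, by induction on m, the claim holds for every m ≥ 1.
Therefore the largest such d is 720.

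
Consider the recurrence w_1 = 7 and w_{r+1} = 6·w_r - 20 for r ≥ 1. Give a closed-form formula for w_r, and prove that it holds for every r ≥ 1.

w_r = 3·6^(r - 1) + 4

Computing the first terms: w_1 = 7, w_2 = 22, w_3 = 112. This suggests w_r = 3·6^(r - 1) + 4.
When r = 1: the formula gives 7 = 7 = w_1.
Inductive step: suppose the statement holds for some k ≥ 1, so w_k = 3·6^(k - 1) + 4.
Then w_{k+1} = 6·w_k - 20 = 6·(3·6^(k - 1) + 4) - 20 = 3·6^k + 4 = 3·6^((k+1) - 1) + 4,
which is the claimed formula at r = k+1.
Hence, by induction on r, the claim holds for every r ≥ 1.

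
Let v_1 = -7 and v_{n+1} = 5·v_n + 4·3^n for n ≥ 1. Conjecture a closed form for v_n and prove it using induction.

Computing the first terms: v_1 = -7, v_2 = -23, v_3 = -79. This suggests v_n = -2·3^n - 5^(n - 1).
Base case (n = 1): the formula gives -7 = -7 = v_1.
For the inductive step, assume it holds for an arbitrary k ≥ 1, so v_k = -2·3^k - 5^(k - 1).
Then v_{k+1} = 5·v_k + 4·3^k = 5·(-2·3^k - 5^(k - 1)) + 4·3^k = -2·3^(k + 1) - 5^k = -2·3^(k+1) - 5^((k+1) - 1),
which is the claimed formula at n = k+1.
By induction, the statement is established for all n ≥ 1.

v_n = -2·3^n - 5^(n - 1)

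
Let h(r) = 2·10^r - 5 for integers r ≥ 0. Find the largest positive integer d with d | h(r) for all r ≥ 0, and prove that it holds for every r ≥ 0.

Computing the first values: h(0) = -3 and h(1) = 15; gcd(-3, 15) = 3, so d ≤ 3.
We prove 3 | 2·10^r - 5 for all r ≥ 0 by induction on r.
For the base case r = 0: h(0) = -3 = 3·(-1), so 3 | h(0).
Inductive step: assume the claim holds for r = i, i.e. 3 | h(i). Then
h(i+1) = 2·10^(i+1) - 5 = 10·(2·10^i - 5) + 45 = 10·h(i) + 45. The first term is divisible by 3 by the inductive hypothesis, and 45 is divisible by 3. Hence 3 | h(i+1).
By induction, the statement is established for all r ≥ 0.
Therefore the largest such d is 3.

d = 3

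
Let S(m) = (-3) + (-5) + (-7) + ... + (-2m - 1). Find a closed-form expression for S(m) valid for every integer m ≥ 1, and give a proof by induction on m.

S(m) = -m(m + 2)

We claim S(m) = -m(m + 2) for all m ≥ 1.
For the base case m = 1: S(1) = -3, and the closed form gives -3. They agree.
For the inductive step, assume it holds for an arbitrary j ≥ 1, so S(j) = j(-j - 2).
Then S(j+1) = S(j) + (-2j - 3) = (j(-j - 2)) + (-2j - 3).
Simplifying, S(j+1) = -(j + 1)(j + 3) = -(j+1)((j+1) + 2),
which is the closed form with m = j+1.
By the principle of mathematical induction, the result holds for all m ≥ 1.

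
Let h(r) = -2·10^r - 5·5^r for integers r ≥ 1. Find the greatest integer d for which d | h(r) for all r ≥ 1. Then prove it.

Computing the first values: h(1) = -45 and h(2) = -325; gcd(-45, -325) = 5, so d ≤ 5.
We prove 5 | -2·10^r - 5·5^r for all r ≥ 1 by induction on r.
Base case (r = 1): h(1) = -45 = 5·(-9), so 5 | h(1).
Inductive step: suppose the statement holds for some k ≥ 1, i.e. 5 | h(k). Then
h(k+1) − 10·h(k) = (-2·10^(k+1) - 5·5^(k+1)) − 10·(-2·10^k - 5·5^k) = (-5)·5^k·(5 − 10) = (25)·5^k. Since 5 | h(k) by the inductive hypothesis, 5 | 10·h(k); and 5 | 25 since 25 = 5·5. Therefore 5 | h(k+1).
By induction, the statement is established for all r ≥ 1.
Therefore the largest such d is 5.

d = 5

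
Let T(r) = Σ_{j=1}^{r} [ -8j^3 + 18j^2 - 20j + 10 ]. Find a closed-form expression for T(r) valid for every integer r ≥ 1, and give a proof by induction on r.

T(r) = -r(r - 1)(2r^2 + 3)

We claim T(r) = -r(r - 1)(2r^2 + 3) for all r ≥ 1.
Base step (r = 1): T(1) = 0, and the closed form gives 0. They agree.
Inductive step: suppose the statement holds for some j ≥ 1, so T(j) = j(-2j^3 + 2j^2 - 3j + 3).
Then T(j+1) = T(j) + (2j(-4j^2 - 3j - 4)) = (j(-2j^3 + 2j^2 - 3j + 3)) + (2j(-4j^2 - 3j - 4)).
Simplifying, T(j+1) = -j(j + 1)(2j^2 + 4j + 5) = -(j+1)((j+1) - 1)(2(j+1)^2 + 3),
which is the closed form with r = j+1.
This completes the induction.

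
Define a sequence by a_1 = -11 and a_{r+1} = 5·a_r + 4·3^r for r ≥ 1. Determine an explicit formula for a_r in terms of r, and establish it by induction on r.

Computing the first terms: a_1 = -11, a_2 = -43, a_3 = -179. This suggests a_r = -2·3^r - 5^r.
When r = 1: the formula gives -11 = -11 = a_1.
For the inductive step, assume it holds for an arbitrary k ≥ 1, so a_k = -2·3^k - 5^k.
Then a_{k+1} = 5·a_k + 4·3^k = 5·(-2·3^k - 5^k) + 4·3^k = -2·3^(k + 1) - 5^(k + 1),
which is the claimed formula at r = k+1.
By the principle of mathematical induction, the result holds for all r ≥ 1.

a_r = -2·3^r - 5^r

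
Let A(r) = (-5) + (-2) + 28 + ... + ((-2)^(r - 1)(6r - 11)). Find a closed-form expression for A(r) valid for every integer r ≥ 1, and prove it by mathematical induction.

A(r) = (-2)^r(-2r + 3) - 3

We claim A(r) = (-2)^r(-2r + 3) - 3 for all r ≥ 1.
For the base case r = 1: A(1) = -5, and the closed form gives -5. They agree.
Suppose the result is true for r = i, so A(i) = (-2)^i(-2i + 3) - 3.
Then A(i+1) = A(i) + ((-2)^i(6i - 5)) = ((-2)^i(-2i + 3) - 3) + ((-2)^i(6i - 5)).
Simplifying, A(i+1) = (-2)^(i + 1) + (-2)^(i + 2)i - 3 = (-2)^(i+1)(-2(i+1) + 3) - 3,
which is the closed form with r = i+1.
By induction, the statement is established for all r ≥ 1.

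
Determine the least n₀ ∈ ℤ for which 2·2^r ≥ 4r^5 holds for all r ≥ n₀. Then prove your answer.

At r = 23: 16777216 < 25745372, so the inequality fails and n₀ ≥ 24. We prove 2·2^r ≥ 4r^5 for all r ≥ 24.
Base case (r = 24): 2·2^r = 33554432 and 4r^5 = 31850496, so 33554432 ≥ 31850496.
For the inductive step, assume it holds for an arbitrary k ≥ 24, so 2·2^k ≥ 4k^5.
Then 2·2^(k + 1) = 2·(2·2^k) ≥ 2·(4k^5).
Also, for k ≥ 24 we have 2·(4k^5) ≥ 4(k+1)^5, since 2 ≥ (1 + 1/k)^5 for all k ≥ 24.
Combining, 2·2^(k + 1) ≥ 4(k+1)^5.
By induction, the statement is established for all r ≥ 24.
Hence the smallest such n₀ is 24.

n₀ = 24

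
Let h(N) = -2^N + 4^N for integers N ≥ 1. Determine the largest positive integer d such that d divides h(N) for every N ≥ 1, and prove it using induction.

Computing the first values: h(1) = 2 and h(2) = 12; gcd(2, 12) = 2, so d ≤ 2.
We prove 2 | -2^N + 4^N for all N ≥ 1 by induction on N.
Base step (N = 1): h(1) = 2 = 2·(1), so 2 | h(1).
Suppose the result is true for N = p, i.e. 2 | h(p). Then
4^{p+1} − 2^{p+1} = 4·4^p − 2·2^p = 4·(4^p − 2^p) + (2)·2^p. The first term is divisible by 2 by the inductive hypothesis, and the second term (2)·2^p is divisible by 2 since 2 | 2. Hence 2 | h(p+1).
By induction, the statement is established for all N ≥ 1.
Therefore the largest such d is 2.

d = 2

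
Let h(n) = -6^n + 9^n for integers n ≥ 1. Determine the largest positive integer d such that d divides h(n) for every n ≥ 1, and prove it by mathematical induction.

d = 3

Computing the first values: h(1) = 3 and h(2) = 45; gcd(3, 45) = 3, so d ≤ 3.
We prove 3 | -6^n + 9^n for all n ≥ 1 by induction on n.
Base case (n = 1): h(1) = 3 = 3·(1), so 3 | h(1).
For the inductive step, assume it holds for an arbitrary k ≥ 1, i.e. 3 | h(k). Then
9^{k+1} − 6^{k+1} = 9·9^k − 6·6^k = 9·(9^k − 6^k) + (3)·6^k. The first term is divisible by 3 by the inductive hypothesis, and the second term (3)·6^k is divisible by 3 since 3 | 3. Hence 3 | h(k+1).
By induction, the statement is established for all n ≥ 1.
Therefore the largest such d is 3.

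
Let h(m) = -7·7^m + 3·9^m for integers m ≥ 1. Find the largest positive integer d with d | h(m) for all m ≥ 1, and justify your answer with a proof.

Computing the first values: h(1) = -22 and h(2) = -100; gcd(-22, -100) = 2, so d ≤ 2.
We prove 2 | -7·7^m + 3·9^m for all m ≥ 1 by induction on m.
Base step (m = 1): h(1) = -22 = 2·(-11), so 2 | h(1).
Inductive step: assume the claim holds for m = p, i.e. 2 | h(p). Then
h(p+1) − 9·h(p) = (-7·7^(p+1) + 3·9^(p+1)) − 9·(-7·7^p + 3·9^p) = (-7)·7^p·(7 − 9) = (14)·7^p. Since 2 | h(p) by the inductive hypothesis, 2 | 9·h(p); and 2 | 14 since 14 = 2·7. Therefore 2 | h(p+1).
By induction, the statement is established for all m ≥ 1.
Therefore the largest such d is 2.

d = 2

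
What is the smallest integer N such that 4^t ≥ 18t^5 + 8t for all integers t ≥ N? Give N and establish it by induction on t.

At t = 10: 1048576 < 1800080, so the inequality fails and N ≥ 11. We prove 4^t ≥ 18t^5 + 8t for all t ≥ 11.
When t = 11: 4^t = 4194304 and 18t^5 + 8t = 2899006, so 4194304 ≥ 2899006.
For the inductive step, assume it holds for an arbitrary r ≥ 11, so 4^r ≥ 18r^5 + 8r.
Then 4^(r + 1) = 4·(4^r) ≥ 4·(18r^5 + 8r).
Also, for r ≥ 11 we have 4·(18r^5 + 8r) ≥ 18(r+1)^5 + 8(r+1), since 4·(18r^5 + 8r) − (18(r+1)^5 + 8(r+1)) = 54r^5 - 90r^4 - 180r^3 - 180r^2 - 66r - 26, which is nonnegative for all r ≥ 11.
Combining, 4^(r + 1) ≥ 18(r+1)^5 + 8(r+1).
By the principle of mathematical induction, the result holds for all t ≥ 11.
Hence the smallest such N is 11.

N = 11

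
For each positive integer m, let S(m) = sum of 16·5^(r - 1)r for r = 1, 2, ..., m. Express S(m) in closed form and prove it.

S(m) = 5^m(4m - 1) + 1

We claim S(m) = 5^m(4m - 1) + 1 for all m ≥ 1.
When m = 1: S(1) = 16, and the closed form gives 16. They agree.
For the inductive step, assume it holds for an arbitrary r ≥ 1, so S(r) = 5^r(4r - 1) + 1.
Then S(r+1) = S(r) + (16·5^r(r + 1)) = (5^r(4r - 1) + 1) + (16·5^r(r + 1)).
Simplifying, S(r+1) = 20·5^r·r + 15·5^r + 1 = 5^(r+1)(4(r+1) - 1) + 1,
which is the closed form with m = r+1.
Hence, by induction on m, the claim holds for every m ≥ 1.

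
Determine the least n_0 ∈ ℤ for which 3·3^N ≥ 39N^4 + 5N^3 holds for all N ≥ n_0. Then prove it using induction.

n_0 = 12

At N = 11: 531441 < 577654, so the inequality fails and n_0 ≥ 12. We prove 3·3^N ≥ 39N^4 + 5N^3 for all N ≥ 12.
When N = 12: 3·3^N = 1594323 and 39N^4 + 5N^3 = 817344, so 1594323 ≥ 817344.
Suppose the result is true for N = m, so 3·3^m ≥ 39m^4 + 5m^3.
Then 3·3^(m + 1) = 3·(3·3^m) ≥ 3·(39m^4 + 5m^3).
Also, for m ≥ 12 we have 3·(39m^4 + 5m^3) ≥ 39(m+1)^4 + 5(m+1)^3, since 3·(39m^4 + 5m^3) − (39(m+1)^4 + 5(m+1)^3) = 78m^4 - 146m^3 - 249m^2 - 171m - 44, which is nonnegative for all m ≥ 12.
Combining, 3·3^(m + 1) ≥ 39(m+1)^4 + 5(m+1)^3.
This completes the induction.
Hence the smallest such n_0 is 12.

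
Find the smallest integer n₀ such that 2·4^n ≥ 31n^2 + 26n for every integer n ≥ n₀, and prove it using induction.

n₀ = 5

At n = 4: 512 < 600, so the inequality fails and n₀ ≥ 5. We prove 2·4^n ≥ 31n^2 + 26n for all n ≥ 5.
Base step (n = 5): 2·4^n = 2048 and 31n^2 + 26n = 905, so 2048 ≥ 905.
Suppose the result is true for n = k, so 2·4^k ≥ 31k^2 + 26k.
Then 2·4^(k + 1) = 4·(2·4^k) ≥ 4·(31k^2 + 26k).
Also, for k ≥ 5 we have 4·(31k^2 + 26k) ≥ 31(k+1)^2 + 26(k+1), since 4·(31k^2 + 26k) − (31(k+1)^2 + 26(k+1)) = 93k^2 + 16k - 57, which is nonnegative for all k ≥ 5.
Combining, 2·4^(k + 1) ≥ 31(k+1)^2 + 26(k+1).
This completes the induction.
Hence the smallest such n₀ is 5.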